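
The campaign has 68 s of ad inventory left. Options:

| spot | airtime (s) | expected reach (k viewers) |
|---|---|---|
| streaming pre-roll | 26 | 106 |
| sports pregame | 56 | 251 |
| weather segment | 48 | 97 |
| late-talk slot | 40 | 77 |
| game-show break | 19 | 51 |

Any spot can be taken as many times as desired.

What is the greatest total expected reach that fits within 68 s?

Sports pregame uses 56 of the 68 s and totals 251.
The spare 12 s is too small for any remaining spot, and no exchange beats 251.

251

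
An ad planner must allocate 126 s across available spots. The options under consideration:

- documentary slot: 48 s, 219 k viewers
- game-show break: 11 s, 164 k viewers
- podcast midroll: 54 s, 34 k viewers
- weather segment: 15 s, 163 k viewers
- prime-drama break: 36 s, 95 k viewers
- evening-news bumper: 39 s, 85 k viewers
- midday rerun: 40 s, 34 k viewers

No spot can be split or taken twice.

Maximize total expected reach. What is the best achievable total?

641

Documentary slot + game-show break + weather segment + prime-drama break uses 110 of the 126 s and totals 641.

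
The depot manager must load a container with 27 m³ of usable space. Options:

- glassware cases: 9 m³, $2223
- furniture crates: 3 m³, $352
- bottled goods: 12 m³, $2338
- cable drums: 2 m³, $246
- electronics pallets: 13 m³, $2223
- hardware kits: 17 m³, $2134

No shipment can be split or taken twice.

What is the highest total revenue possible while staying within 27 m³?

Taking glassware cases + furniture crates + bottled goods + cable drums: 26 m³ used, 5159 in revenue.
Next best is glassware cases + furniture crates + cable drums + electronics pallets at 5044 (27 m³) — short by 115.

5159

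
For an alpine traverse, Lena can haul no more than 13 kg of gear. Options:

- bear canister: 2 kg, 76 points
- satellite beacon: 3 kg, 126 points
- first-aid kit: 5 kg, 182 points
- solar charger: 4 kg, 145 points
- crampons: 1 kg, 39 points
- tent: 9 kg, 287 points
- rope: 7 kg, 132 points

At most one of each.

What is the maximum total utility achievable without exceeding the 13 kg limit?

Ranking by ratio (utility/kg): satellite beacon 42.00, crampons 39.00, bear canister 38.00, first-aid kit 36.40.
Taking the top-ratio items first gives bear canister + satellite beacon + first-aid kit + crampons for 423 (11 kg).
The 2 kg tied up in bear canister is better spent on solar charger — total rises to 492 (13 kg).
Every other selection either busts 13 kg or fails to beat 492.

492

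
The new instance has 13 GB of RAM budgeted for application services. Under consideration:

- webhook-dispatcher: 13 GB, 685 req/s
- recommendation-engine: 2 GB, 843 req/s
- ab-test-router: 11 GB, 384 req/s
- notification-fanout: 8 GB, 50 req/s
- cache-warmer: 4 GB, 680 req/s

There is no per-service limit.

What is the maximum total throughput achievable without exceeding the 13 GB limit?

Ranking by ratio (throughput/GB): recommendation-engine 421.50, cache-warmer 170.00, webhook-dispatcher 52.69, ab-test-router 34.91.
Best packing: 6×recommendation-engine — 12 GB, 5058 total.
The spare 1 GB is too small for any remaining service, and no exchange beats 5058.

5058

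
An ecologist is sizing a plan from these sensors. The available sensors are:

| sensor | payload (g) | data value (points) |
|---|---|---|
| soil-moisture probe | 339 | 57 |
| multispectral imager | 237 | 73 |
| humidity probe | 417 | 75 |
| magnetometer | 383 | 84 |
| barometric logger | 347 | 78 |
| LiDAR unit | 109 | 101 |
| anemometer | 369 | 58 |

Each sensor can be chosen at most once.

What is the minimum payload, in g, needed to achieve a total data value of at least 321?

1076

Look for the lowest-payload combination reaching 321.
multispectral imager + magnetometer + barometric logger + LiDAR unit reaches 336 using 1076 g.
No combination under 1076 g hits 321.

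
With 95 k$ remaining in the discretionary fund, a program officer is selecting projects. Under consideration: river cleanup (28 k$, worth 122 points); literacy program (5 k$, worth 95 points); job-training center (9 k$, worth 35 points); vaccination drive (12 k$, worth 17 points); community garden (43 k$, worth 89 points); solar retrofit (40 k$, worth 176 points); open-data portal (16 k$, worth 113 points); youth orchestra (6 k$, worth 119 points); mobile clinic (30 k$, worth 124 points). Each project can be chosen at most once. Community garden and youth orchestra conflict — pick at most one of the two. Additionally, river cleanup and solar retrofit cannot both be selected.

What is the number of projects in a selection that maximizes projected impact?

6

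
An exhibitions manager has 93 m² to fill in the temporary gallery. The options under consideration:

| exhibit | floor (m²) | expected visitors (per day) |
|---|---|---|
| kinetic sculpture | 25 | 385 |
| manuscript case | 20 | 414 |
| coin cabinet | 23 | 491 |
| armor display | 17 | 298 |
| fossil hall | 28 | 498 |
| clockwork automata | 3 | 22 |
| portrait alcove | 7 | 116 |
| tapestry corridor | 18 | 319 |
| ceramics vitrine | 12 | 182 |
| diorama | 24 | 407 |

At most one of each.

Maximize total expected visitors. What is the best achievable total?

1747

A density-first pass picks manuscript case + coin cabinet + fossil hall + clockwork automata + tapestry corridor — 1744 at 92 m².
Replace fossil hall and clockwork automata with portrait alcove + diorama: the trade gains 3 net, giving 1747 at 92 m².
Next best is manuscript case + coin cabinet + fossil hall + clockwork automata + tapestry corridor at 1744 (92 m²) — short by 3.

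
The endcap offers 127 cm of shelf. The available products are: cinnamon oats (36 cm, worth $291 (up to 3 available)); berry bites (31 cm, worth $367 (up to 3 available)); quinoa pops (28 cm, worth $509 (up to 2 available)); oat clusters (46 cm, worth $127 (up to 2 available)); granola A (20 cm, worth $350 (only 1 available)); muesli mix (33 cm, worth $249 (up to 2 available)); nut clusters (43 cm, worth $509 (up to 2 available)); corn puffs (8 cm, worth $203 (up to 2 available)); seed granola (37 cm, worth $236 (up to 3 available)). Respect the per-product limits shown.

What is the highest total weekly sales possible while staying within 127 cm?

2141

Best packing: berry bites + 2×quinoa pops + granola A + 2×corn puffs — 123 cm, 2141 total.
That's the maximum — no swap from here does better than 2141.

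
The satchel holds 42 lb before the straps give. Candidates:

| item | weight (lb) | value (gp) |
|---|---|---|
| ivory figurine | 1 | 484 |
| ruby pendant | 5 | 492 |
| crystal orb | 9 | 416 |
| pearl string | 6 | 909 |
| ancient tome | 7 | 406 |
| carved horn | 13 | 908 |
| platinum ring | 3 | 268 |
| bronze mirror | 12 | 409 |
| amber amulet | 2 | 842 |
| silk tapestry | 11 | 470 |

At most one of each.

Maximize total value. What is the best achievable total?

4373

Ranking by ratio (value/lb): ivory figurine 484.00, amber amulet 421.00, pearl string 151.50, ruby pendant 98.40.
The ratio heuristic lands on ivory figurine + ruby pendant + pearl string + ancient tome + carved horn + platinum ring + amber amulet (4309) but leaves 5 lb idle.
Dropping ancient tome frees 7 lb; slotting in silk tapestry (11 lb) lifts the total to 4373 at 41 lb.
No other feasible combination exceeds 4373.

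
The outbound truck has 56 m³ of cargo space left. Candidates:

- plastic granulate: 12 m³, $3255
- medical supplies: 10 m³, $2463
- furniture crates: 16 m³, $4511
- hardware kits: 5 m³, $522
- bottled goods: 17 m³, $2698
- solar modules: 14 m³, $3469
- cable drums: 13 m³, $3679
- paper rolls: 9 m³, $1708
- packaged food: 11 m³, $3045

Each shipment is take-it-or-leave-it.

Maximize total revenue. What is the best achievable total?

14914

Filling by ratio: plastic granulate + furniture crates + cable drums + packaged food for 14490, with 4 m³ left unused.
Replace packaged food with solar modules: the trade gains 424 net, giving 14914 at 55 m³.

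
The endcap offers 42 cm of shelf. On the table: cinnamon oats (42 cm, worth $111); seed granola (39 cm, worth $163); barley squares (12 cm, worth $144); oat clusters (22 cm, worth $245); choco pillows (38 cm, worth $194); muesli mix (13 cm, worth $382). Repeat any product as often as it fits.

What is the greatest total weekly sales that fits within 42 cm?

Best packing: 3×muesli mix — 39 cm, 1146 total.

1146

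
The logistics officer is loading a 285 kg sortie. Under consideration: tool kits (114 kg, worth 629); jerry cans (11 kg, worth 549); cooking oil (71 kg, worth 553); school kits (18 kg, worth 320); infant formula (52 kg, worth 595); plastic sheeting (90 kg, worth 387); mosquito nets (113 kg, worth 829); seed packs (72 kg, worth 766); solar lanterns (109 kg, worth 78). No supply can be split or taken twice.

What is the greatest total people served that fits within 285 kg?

Ranking by ratio (people served/kg): jerry cans 49.91, school kits 17.78, infant formula 11.44.
Greedy by ratio would take jerry cans + cooking oil + school kits + infant formula + seed packs: 224 kg used, total 2783.
Dropping cooking oil frees 71 kg; slotting in mosquito nets (113 kg) lifts the total to 3059 at 266 kg.

3059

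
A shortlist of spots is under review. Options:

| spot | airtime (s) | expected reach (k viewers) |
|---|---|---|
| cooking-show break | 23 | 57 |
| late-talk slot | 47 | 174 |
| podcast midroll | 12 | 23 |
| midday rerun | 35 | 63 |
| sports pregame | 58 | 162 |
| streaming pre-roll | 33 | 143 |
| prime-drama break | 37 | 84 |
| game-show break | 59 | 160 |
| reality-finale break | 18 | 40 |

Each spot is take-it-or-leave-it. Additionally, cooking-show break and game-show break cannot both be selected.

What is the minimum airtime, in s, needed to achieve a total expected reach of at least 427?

133

Minimise s subject to total expected reach ≥ 427.
Taking cooking-show break + late-talk slot + podcast midroll + streaming pre-roll + reality-finale break gives 437 (≥ 427) for 133 s.
No combination under 133 s hits 427.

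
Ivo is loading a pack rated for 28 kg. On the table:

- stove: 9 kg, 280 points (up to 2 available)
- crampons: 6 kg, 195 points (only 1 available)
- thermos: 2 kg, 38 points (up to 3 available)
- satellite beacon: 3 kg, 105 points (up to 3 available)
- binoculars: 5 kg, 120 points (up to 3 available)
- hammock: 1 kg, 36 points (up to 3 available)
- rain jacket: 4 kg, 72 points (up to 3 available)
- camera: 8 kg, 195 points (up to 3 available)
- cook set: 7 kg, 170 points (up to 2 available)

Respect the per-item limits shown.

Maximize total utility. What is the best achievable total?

Filling by ratio: stove + crampons + 3×satellite beacon + 3×hammock for 898, with 1 kg left unused.
Dropping crampons and 2×hammock frees 8 kg; slotting in stove (9 kg) lifts the total to 911 at 28 kg.
Every other selection either busts 28 kg or exceeds an availability limit or fails to beat 911.

911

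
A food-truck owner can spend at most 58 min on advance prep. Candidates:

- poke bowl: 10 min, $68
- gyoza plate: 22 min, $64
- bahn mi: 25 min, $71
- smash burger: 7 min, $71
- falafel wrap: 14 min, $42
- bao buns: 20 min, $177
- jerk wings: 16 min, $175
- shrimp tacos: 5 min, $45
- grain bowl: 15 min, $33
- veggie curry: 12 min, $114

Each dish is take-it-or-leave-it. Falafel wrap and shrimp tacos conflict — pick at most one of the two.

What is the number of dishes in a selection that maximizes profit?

The maximum profit within 58 min is 537.
One optimal bundle: smash burger + bao buns + jerk wings + veggie curry (55 min).
Every optimal selection uses 4 dishes.

4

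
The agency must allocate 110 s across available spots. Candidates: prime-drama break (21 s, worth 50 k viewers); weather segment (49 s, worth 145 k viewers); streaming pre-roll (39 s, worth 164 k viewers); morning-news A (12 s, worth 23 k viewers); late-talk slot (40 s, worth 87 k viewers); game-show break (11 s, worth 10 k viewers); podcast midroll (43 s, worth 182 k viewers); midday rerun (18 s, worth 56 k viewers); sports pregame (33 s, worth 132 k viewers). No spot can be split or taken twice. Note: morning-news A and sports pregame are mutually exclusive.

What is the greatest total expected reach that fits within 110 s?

By expected reach per s: podcast midroll 4.23, streaming pre-roll 4.21, sports pregame 4.00, midday rerun 3.11 lead.
Best packing: streaming pre-roll + podcast midroll + midday rerun — 100 s, 402 total.
That's the maximum — no feasible swap from here does better than 402.

402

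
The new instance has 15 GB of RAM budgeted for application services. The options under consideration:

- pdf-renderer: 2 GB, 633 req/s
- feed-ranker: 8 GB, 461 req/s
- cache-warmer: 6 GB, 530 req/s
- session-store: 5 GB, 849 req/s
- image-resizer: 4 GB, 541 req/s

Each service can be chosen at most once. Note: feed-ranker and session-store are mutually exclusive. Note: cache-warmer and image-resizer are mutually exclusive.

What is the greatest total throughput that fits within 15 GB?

2023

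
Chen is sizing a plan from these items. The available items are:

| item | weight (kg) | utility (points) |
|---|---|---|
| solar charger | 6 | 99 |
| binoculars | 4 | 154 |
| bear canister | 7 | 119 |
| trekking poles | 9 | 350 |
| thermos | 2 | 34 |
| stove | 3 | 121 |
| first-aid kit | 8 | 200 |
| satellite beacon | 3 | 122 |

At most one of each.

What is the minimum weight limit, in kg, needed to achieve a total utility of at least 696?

Need the lightest bundle worth ≥ 696.
Taking binoculars + trekking poles + stove + satellite beacon gives 747 (≥ 696) for 19 kg.
No combination under 19 kg hits 696.

19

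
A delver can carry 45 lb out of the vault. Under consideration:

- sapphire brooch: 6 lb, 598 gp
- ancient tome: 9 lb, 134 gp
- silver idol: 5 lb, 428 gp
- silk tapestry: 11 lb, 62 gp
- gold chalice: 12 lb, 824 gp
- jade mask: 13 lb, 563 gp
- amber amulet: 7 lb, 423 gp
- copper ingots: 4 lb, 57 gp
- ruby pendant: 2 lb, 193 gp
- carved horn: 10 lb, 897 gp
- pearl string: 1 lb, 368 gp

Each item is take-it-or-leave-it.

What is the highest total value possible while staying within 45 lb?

3731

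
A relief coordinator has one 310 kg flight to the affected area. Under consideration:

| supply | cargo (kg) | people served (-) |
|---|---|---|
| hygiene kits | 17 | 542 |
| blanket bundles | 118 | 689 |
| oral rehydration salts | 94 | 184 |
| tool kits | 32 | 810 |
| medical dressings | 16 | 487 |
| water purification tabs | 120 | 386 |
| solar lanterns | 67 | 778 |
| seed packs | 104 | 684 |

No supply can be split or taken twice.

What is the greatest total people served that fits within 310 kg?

By people served per kg: hygiene kits 31.88, medical dressings 30.44, tool kits 25.31 lead.
Taking the top-ratio supplies first gives hygiene kits + tool kits + medical dressings + solar lanterns + seed packs for 3301 (236 kg).
Replace seed packs with blanket bundles: the trade gains 5 net, giving 3306 at 250 kg.
The closest alternative, hygiene kits + tool kits + medical dressings + solar lanterns + seed packs, reaches only 3301.

3306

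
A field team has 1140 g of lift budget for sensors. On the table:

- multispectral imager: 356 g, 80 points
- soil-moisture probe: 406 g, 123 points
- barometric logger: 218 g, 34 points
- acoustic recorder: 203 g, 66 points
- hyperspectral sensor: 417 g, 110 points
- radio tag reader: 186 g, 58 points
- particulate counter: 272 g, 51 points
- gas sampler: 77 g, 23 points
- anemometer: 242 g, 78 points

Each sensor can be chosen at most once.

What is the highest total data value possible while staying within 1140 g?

348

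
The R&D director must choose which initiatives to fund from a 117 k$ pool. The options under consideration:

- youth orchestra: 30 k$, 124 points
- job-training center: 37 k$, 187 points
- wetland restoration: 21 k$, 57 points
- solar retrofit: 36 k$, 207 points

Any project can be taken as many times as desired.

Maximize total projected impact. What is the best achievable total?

621

Taking 3×solar retrofit: 108 k$ used, 621 in projected impact.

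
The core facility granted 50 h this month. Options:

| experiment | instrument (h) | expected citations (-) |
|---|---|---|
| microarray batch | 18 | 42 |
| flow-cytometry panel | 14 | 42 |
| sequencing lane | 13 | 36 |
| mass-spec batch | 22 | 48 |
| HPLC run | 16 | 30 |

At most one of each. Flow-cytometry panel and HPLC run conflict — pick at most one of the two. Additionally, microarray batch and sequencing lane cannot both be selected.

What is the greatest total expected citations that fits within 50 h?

126

Ranking by ratio (expected citations/h): flow-cytometry panel 3.00, sequencing lane 2.77, microarray batch 2.33.
Flow-cytometry panel + sequencing lane + mass-spec batch uses 49 of the 50 h and totals 126.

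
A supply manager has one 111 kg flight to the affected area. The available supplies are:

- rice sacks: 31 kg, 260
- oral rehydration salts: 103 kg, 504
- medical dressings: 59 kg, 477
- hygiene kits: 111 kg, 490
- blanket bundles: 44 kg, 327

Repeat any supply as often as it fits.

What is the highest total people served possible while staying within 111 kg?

847

Filling by ratio: 3×rice sacks for 780, with 18 kg left unused.
Replace rice sacks with blanket bundles: the trade gains 67 net, giving 847 at 106 kg.
No other feasible combination exceeds 847.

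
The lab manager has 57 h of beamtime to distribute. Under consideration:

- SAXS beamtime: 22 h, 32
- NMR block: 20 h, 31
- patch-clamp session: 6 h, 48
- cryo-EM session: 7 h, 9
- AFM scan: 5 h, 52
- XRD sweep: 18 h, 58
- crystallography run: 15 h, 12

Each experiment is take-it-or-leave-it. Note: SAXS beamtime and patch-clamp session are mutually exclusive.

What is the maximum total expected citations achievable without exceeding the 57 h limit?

198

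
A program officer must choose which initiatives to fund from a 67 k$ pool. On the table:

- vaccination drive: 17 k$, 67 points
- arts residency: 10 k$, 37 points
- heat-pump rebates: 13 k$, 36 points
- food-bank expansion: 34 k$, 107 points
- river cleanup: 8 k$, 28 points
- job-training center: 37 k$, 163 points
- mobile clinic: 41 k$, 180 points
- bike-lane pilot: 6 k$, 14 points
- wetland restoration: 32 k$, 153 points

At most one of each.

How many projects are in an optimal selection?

4

Best achievable projected impact is 285.
For example vaccination drive + arts residency + river cleanup + wetland restoration achieves it, using 67 k$.
Any selection reaching 285 contains exactly 4 projects.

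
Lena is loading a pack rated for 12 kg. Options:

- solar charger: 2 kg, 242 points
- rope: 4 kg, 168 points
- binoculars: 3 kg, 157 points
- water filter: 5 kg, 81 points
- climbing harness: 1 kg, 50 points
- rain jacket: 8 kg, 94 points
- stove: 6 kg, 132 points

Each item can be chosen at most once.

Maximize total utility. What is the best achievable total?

617

The ratio ordering already packs tightly: solar charger + rope + binoculars + climbing harness, 10 kg, 617.
Nothing else within 12 kg beats 617.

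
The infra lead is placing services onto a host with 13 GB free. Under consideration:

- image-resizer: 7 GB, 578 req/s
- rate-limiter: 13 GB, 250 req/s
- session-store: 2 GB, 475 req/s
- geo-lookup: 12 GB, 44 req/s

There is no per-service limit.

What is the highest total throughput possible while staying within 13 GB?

Taking 6×session-store: 12 GB used, 2850 in throughput.
Every other selection either busts 13 GB or fails to beat 2850.

2850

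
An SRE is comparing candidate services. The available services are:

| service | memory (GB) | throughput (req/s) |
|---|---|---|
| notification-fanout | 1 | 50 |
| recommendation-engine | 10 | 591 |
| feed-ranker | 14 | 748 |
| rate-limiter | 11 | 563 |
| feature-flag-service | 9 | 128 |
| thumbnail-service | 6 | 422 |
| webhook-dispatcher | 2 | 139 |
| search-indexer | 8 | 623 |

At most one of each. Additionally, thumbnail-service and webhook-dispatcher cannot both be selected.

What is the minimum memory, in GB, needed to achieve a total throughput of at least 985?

Minimise GB subject to total throughput ≥ 985.
thumbnail-service + search-indexer: 1045 throughput at 14 GB.
Below 14 GB the best achievable stays under 985.

14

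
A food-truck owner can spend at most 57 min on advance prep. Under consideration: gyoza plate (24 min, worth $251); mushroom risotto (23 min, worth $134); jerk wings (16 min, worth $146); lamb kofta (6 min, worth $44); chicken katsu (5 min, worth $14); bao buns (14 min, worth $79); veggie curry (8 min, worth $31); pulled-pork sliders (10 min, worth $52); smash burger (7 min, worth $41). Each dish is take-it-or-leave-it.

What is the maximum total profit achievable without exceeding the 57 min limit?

493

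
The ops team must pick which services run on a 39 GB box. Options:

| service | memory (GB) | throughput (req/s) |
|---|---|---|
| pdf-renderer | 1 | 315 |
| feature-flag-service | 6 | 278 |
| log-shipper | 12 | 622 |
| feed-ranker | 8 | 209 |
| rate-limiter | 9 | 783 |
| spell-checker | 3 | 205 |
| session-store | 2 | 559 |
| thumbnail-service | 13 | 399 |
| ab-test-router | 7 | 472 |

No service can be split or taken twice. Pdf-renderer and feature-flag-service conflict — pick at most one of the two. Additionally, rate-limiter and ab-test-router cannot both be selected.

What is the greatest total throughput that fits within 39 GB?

By throughput per GB: pdf-renderer 315.00, session-store 279.50, rate-limiter 87.00, spell-checker 68.33 lead.
Taking pdf-renderer + log-shipper + feed-ranker + rate-limiter + spell-checker + session-store: 35 GB used, 2693 in throughput.
Next best is pdf-renderer + log-shipper + rate-limiter + session-store + thumbnail-service at 2678 (37 GB) — short by 15.

2693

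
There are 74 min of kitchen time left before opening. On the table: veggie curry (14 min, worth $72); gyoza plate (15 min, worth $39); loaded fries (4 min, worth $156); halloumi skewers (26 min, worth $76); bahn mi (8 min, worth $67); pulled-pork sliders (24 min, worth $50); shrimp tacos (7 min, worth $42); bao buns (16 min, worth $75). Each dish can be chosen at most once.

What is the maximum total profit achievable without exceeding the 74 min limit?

A density-first pass picks veggie curry + gyoza plate + loaded fries + bahn mi + shrimp tacos + bao buns — 451 at 64 min.
The 15 min tied up in gyoza plate is better spent on pulled-pork sliders — total rises to 462 (73 min).

462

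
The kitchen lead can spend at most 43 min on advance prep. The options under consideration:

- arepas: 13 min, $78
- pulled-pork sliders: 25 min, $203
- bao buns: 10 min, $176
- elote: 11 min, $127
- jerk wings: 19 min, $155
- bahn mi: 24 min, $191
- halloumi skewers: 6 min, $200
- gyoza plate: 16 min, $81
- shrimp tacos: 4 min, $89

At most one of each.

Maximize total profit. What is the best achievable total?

Ranking by ratio (profit/min): halloumi skewers 33.33, shrimp tacos 22.25, bao buns 17.60, elote 11.55.
Filling by ratio: bao buns + elote + halloumi skewers + shrimp tacos for 592, with 12 min left unused.
The 11 min tied up in elote is better spent on jerk wings — total rises to 620 (39 min).
Runner-up bao buns + elote + halloumi skewers + shrimp tacos tops out at 592.

620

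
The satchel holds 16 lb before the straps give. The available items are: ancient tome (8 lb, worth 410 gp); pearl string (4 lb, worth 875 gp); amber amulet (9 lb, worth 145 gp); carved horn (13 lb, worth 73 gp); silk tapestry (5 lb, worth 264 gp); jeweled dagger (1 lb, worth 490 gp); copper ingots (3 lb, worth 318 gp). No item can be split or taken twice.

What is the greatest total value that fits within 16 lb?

2093

Taking the top-ratio items first gives pearl string + silk tapestry + jeweled dagger + copper ingots for 1947 (13 lb).
Dropping silk tapestry frees 5 lb; slotting in ancient tome (8 lb) lifts the total to 2093 at 16 lb.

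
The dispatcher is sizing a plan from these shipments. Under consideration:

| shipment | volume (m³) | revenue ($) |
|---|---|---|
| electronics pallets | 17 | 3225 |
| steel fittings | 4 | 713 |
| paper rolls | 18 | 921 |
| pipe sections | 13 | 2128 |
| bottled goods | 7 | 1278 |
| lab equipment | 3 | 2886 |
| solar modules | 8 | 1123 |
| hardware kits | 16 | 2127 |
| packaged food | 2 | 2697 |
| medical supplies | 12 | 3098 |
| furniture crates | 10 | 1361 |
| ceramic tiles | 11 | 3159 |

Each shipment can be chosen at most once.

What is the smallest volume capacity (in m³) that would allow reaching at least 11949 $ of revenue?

32

Look for the lowest-volume combination reaching 11949.
steel fittings + lab equipment + packaged food + medical supplies + ceramic tiles: 12553 revenue at 32 m³.
Below 32 m³ the best achievable stays under 11949.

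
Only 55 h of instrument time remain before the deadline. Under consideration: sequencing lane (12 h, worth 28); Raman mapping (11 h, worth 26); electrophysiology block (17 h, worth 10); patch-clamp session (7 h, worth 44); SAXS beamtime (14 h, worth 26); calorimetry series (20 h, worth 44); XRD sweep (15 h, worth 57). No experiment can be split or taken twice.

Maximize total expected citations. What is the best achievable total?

173

Greedy by ratio would take sequencing lane + Raman mapping + patch-clamp session + XRD sweep: 45 h used, total 155.
The 11 h tied up in Raman mapping is better spent on calorimetry series — total rises to 173 (54 h).
That's the maximum — no swap from here does better than 173.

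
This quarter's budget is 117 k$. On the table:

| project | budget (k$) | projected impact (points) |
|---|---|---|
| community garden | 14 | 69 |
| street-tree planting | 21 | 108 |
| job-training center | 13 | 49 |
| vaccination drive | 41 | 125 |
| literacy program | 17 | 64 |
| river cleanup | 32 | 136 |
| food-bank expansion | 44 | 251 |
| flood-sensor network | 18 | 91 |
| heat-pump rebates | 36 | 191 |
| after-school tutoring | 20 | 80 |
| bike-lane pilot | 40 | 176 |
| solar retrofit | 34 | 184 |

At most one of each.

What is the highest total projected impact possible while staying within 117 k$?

634

The ratio heuristic lands on food-bank expansion + heat-pump rebates + solar retrofit (626) but leaves 3 k$ idle.
Dropping heat-pump rebates frees 36 k$; slotting in street-tree planting + flood-sensor network (39 k$) lifts the total to 634 at 117 k$.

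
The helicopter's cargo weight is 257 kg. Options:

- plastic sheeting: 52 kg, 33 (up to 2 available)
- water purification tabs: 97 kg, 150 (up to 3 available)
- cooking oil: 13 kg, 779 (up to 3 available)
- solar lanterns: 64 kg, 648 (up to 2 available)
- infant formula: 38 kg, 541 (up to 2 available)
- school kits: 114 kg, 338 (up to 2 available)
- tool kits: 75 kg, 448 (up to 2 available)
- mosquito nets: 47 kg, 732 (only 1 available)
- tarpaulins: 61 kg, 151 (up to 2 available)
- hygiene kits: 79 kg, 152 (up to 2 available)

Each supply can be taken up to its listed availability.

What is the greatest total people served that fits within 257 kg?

Density check — cooking oil 59.92, mosquito nets 15.57, infant formula 14.24 are the best per kg.
Taking the top-ratio supplies first gives 3×cooking oil + solar lanterns + 2×infant formula + mosquito nets for 4799 (226 kg).
Dropping infant formula frees 38 kg; slotting in solar lanterns (64 kg) lifts the total to 4906 at 252 kg.

4906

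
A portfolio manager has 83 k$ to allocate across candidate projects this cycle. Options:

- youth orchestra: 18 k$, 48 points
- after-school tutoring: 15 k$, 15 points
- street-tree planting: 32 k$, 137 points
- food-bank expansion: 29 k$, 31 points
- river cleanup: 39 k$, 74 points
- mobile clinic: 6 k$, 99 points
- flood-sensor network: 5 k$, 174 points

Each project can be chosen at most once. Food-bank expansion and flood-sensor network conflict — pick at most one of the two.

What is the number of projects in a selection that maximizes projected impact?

4

Optimal total is 484.
One optimal bundle: street-tree planting + river cleanup + mobile clinic + flood-sensor network (82 k$).
Every optimal selection uses 4 projects.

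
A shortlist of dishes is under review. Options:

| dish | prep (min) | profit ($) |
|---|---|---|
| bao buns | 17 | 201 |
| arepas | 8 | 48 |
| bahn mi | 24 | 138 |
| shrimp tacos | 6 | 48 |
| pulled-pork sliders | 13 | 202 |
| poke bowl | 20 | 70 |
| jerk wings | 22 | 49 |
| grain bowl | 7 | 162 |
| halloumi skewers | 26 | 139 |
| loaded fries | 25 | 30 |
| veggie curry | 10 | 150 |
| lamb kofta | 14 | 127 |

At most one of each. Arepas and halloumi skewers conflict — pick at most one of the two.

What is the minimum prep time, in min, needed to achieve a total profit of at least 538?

36

Minimise min subject to total profit ≥ 538.
Taking shrimp tacos + pulled-pork sliders + grain bowl + veggie curry gives 562 (≥ 538) for 36 min.
No combination under 36 min hits 538.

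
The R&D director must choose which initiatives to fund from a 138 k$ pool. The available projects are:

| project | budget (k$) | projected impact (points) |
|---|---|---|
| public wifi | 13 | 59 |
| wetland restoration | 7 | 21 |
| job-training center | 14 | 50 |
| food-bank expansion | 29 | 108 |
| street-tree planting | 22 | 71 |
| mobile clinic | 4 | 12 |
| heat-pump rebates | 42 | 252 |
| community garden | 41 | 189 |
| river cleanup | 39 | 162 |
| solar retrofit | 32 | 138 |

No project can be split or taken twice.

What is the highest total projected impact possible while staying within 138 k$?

662

Greedy by ratio would take public wifi + wetland restoration + heat-pump rebates + community garden + solar retrofit: 135 k$ used, total 659.
Replace wetland restoration and solar retrofit with river cleanup: the trade gains 3 net, giving 662 at 135 k$.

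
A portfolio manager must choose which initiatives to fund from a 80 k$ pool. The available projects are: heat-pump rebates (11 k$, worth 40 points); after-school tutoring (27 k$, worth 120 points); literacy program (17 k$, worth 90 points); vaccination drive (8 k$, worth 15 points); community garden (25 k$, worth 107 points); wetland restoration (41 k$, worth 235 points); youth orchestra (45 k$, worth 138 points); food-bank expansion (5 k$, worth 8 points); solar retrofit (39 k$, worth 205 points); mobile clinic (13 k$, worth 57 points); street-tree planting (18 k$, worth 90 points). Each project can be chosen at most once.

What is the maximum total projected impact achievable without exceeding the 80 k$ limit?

Taking the top-ratio projects first gives literacy program + wetland restoration + street-tree planting for 415 (76 k$).
Dropping literacy program and street-tree planting frees 35 k$; slotting in solar retrofit (39 k$) lifts the total to 440 at 80 k$.
Every other selection either busts 80 k$ or fails to beat 440.

440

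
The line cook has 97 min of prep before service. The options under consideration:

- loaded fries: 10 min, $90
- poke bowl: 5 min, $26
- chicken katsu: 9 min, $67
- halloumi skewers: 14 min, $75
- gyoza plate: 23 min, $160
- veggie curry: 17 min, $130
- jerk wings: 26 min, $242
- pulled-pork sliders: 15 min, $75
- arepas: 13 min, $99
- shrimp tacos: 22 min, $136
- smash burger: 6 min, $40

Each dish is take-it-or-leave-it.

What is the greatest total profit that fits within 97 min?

764

By profit per min: jerk wings 9.31, loaded fries 9.00, veggie curry 7.65 lead.
Taking the top-ratio dishes first gives loaded fries + chicken katsu + halloumi skewers + veggie curry + jerk wings + arepas + smash burger for 743 (95 min).
Dropping halloumi skewers and smash burger frees 20 min; slotting in shrimp tacos (22 min) lifts the total to 764 at 97 min.
Runner-up loaded fries + gyoza plate + veggie curry + jerk wings + arepas + smash burger tops out at 761.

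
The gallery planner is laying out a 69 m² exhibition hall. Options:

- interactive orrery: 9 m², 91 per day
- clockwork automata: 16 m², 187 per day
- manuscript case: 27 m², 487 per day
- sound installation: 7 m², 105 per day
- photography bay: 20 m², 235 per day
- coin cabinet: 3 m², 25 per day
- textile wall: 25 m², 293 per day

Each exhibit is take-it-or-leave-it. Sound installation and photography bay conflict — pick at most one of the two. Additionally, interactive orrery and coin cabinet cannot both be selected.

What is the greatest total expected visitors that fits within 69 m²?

976

Density check — manuscript case 18.04, sound installation 15.00, photography bay 11.75, textile wall 11.72 are the best per m².
Best packing: interactive orrery + manuscript case + sound installation + textile wall — 68 m², 976 total.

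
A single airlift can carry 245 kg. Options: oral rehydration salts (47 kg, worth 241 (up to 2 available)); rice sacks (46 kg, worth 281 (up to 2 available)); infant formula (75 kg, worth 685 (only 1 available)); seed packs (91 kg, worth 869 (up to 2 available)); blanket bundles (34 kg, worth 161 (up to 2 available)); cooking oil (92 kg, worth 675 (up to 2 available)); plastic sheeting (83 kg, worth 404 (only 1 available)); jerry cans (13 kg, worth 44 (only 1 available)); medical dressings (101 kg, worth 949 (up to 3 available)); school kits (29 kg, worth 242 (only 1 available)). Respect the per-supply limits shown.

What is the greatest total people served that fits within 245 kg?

2184

Density check — seed packs 9.55, medical dressings 9.40, infant formula 9.13, school kits 8.34 are the best per kg.
Greedy by ratio would take 2×seed packs + blanket bundles + school kits: 245 kg used, total 2141.
Dropping 2×seed packs and blanket bundles frees 216 kg; slotting in jerry cans + 2×medical dressings (215 kg) lifts the total to 2184 at 244 kg.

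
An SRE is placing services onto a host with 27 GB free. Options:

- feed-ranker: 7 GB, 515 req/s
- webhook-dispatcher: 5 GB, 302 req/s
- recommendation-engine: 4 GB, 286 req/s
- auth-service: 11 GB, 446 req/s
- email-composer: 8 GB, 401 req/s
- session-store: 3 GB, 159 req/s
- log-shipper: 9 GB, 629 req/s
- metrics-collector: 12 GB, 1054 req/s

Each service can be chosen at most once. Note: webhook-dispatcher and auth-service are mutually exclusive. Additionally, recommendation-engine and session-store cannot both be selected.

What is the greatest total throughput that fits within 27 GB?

2030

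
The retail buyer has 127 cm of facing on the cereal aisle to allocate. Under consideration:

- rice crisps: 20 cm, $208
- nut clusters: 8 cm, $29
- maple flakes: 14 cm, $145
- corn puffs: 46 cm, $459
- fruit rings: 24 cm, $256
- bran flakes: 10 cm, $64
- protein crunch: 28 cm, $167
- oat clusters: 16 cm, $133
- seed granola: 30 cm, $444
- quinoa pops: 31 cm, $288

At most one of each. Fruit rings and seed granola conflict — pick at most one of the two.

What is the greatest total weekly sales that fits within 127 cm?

1399

By weekly sales per cm: seed granola 14.80, fruit rings 10.67, rice crisps 10.40 lead.
Rice crisps + corn puffs + seed granola + quinoa pops uses 127 of the 127 cm and totals 1399.
The closest alternative, rice crisps + maple flakes + corn puffs + oat clusters + seed granola, reaches only 1389.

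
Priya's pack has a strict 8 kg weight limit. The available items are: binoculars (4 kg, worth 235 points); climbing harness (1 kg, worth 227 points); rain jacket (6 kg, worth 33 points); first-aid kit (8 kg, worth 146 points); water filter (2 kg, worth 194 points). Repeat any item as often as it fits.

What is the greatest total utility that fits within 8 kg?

Best packing: 8×climbing harness — 8 kg, 1816 total.
Every other selection either busts 8 kg or fails to beat 1816.

1816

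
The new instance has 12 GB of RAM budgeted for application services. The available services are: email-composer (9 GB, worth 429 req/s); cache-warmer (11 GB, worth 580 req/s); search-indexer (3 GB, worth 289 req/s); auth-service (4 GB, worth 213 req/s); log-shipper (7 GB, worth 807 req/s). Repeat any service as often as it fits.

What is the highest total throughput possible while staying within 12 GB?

Taking the top-ratio services first gives search-indexer + log-shipper for 1096 (10 GB).
The 7 GB tied up in log-shipper is better spent on 3×search-indexer — total rises to 1156 (12 GB).
Every other selection either busts 12 GB or fails to beat 1156.

1156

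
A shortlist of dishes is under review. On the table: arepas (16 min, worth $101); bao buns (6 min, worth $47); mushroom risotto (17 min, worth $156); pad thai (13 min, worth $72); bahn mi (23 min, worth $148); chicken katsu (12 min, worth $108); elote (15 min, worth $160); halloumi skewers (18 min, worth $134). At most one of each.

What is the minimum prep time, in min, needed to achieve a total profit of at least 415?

Need the lightest bundle worth ≥ 415.
mushroom risotto + chicken katsu + elote reaches 424 using 44 min.
Any bundle with less than 44 min falls short of 415.

44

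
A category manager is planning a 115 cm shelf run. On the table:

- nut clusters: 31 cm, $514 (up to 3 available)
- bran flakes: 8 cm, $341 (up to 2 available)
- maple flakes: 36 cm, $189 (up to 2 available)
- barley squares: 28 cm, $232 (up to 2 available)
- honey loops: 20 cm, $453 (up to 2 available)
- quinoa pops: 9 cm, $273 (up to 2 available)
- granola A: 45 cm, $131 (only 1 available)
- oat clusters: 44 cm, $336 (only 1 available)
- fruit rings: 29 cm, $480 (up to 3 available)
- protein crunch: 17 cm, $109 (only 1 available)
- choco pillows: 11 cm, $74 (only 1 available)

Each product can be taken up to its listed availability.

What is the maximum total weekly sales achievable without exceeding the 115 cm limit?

2688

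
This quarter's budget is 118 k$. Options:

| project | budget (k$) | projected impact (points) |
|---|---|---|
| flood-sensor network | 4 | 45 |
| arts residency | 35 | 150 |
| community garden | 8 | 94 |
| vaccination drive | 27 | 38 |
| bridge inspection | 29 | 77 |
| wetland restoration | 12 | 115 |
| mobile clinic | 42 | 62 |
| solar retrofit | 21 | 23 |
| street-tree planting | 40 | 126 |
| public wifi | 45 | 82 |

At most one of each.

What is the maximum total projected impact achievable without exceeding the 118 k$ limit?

Ranking by ratio (projected impact/k$): community garden 11.75, flood-sensor network 11.25, wetland restoration 9.58, arts residency 4.29.
Flood-sensor network + arts residency + community garden + wetland restoration + street-tree planting uses 99 of the 118 k$ and totals 530.

530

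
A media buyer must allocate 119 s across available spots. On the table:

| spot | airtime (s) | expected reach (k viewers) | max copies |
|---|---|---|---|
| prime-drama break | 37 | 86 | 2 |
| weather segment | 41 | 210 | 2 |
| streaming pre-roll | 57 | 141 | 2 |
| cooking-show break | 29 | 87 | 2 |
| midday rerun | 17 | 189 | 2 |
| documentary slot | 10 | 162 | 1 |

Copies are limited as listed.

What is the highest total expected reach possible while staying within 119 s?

837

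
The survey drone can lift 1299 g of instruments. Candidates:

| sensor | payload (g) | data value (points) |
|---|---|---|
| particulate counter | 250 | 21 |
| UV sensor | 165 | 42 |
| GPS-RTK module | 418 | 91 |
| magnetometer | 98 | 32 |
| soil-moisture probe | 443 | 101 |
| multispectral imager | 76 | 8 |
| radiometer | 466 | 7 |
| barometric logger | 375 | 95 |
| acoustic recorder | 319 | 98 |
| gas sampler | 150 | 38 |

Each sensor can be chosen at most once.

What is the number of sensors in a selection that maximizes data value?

The maximum data value within 1299 g is 332.
soil-moisture probe + barometric logger + acoustic recorder + gas sampler hits 332 at 1287 g.
Every optimal selection uses 4 sensors.

4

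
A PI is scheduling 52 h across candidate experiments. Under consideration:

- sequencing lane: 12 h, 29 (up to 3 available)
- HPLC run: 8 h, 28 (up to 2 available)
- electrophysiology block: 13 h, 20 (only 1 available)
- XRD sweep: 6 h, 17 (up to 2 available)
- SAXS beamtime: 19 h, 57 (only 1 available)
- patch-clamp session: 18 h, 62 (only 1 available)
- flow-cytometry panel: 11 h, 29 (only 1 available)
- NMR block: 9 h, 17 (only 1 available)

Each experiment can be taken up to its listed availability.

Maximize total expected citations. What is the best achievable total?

164

Filling by ratio: 2×HPLC run + 2×XRD sweep + patch-clamp session for 152, with 6 h left unused.
Dropping XRD sweep frees 6 h; slotting in flow-cytometry panel (11 h) lifts the total to 164 at 51 h.
That's the maximum — no swap from here does better than 164.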